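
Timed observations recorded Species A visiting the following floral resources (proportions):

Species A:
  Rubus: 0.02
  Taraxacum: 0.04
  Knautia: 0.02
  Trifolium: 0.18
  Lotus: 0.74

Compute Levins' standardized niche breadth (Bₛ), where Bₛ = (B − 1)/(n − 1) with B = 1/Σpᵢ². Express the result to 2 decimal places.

Σpᵢ² = 0.02² + 0.04² + 0.02² + 0.18² + 0.74² = 0.0004 + 0.0016 + 0.0004 + 0.0324 + 0.5476 = 0.5824
B = 1 / 0.5824 = 1.7170
Bₛ = (B − 1)/(n − 1) = (1.7170 − 1)/(5 − 1) = 0.7170/4 = 0.1793

0.18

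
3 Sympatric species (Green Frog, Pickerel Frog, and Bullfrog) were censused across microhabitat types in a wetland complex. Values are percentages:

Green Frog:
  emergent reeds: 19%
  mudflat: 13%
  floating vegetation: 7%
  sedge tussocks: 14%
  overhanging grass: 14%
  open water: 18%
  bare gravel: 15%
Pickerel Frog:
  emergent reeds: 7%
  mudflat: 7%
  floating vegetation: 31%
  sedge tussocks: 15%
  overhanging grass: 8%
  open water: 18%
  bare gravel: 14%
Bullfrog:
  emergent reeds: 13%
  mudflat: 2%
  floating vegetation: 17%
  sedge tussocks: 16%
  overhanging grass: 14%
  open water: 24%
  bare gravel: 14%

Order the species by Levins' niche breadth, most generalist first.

Green Frog > Bullfrog > Pickerel Frog

Convert percentages to proportions (divide by 100).
Σp_Greeᵢ² = 0.19² + 0.13² + 0.07² + 0.14² + 0.14² + 0.18² + 0.15² = 0.0361 + 0.0169 + 0.0049 + 0.0196 + 0.0196 + 0.0324 + 0.0225 = 0.1520
B_Gree = 1 / 0.1520 = 6.5789
Σp_Pickᵢ² = 0.07² + 0.07² + 0.31² + 0.15² + 0.08² + 0.18² + 0.14² = 0.0049 + 0.0049 + 0.0961 + 0.0225 + 0.0064 + 0.0324 + 0.0196 = 0.1868
B_Pick = 1 / 0.1868 = 5.3533
Σp_Bullᵢ² = 0.13² + 0.02² + 0.17² + 0.16² + 0.14² + 0.24² + 0.14² = 0.0169 + 0.0004 + 0.0289 + 0.0256 + 0.0196 + 0.0576 + 0.0196 = 0.1686
B_Bull = 1 / 0.1686 = 5.9312
Ranking by B (broadest → narrowest): Green Frog (6.58) > Bullfrog (5.93) > Pickerel Frog (5.35)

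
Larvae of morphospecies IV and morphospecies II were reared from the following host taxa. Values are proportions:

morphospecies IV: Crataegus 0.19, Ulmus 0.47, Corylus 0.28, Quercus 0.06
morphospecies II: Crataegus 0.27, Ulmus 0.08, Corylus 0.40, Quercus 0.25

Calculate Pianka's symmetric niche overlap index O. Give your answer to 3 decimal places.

Σ p₁ᵢp₂ᵢ = 0.0513 + 0.0376 + 0.1120 + 0.0150 = 0.2159
Σp_1ᵢ² = 0.19² + 0.47² + 0.28² + 0.06² = 0.0361 + 0.2209 + 0.0784 + 0.0036 = 0.3390
Σp_2ᵢ² = 0.27² + 0.08² + 0.40² + 0.25² = 0.0729 + 0.0064 + 0.1600 + 0.0625 = 0.3018
O = 0.2159 / √(0.3390 × 0.3018) = 0.2159 / 0.319860 = 0.67498

0.675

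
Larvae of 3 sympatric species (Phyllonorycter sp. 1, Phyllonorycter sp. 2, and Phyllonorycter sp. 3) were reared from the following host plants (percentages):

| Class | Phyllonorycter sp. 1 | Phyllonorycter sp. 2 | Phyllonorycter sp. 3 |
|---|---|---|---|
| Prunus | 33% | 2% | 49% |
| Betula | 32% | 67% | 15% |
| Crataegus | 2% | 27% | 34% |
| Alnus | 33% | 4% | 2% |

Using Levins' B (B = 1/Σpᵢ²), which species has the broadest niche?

Phyllonorycter sp. 1

Convert percentages to proportions (divide by 100).
Σp_1ᵢ² = 0.33² + 0.32² + 0.02² + 0.33² = 0.1089 + 0.1024 + 0.0004 + 0.1089 = 0.3206
B_1 = 1 / 0.3206 = 3.1192
Σp_2ᵢ² = 0.02² + 0.67² + 0.27² + 0.04² = 0.0004 + 0.4489 + 0.0729 + 0.0016 = 0.5238
B_2 = 1 / 0.5238 = 1.9091
Σp_3ᵢ² = 0.49² + 0.15² + 0.34² + 0.02² = 0.2401 + 0.0225 + 0.1156 + 0.0004 = 0.3786
B_3 = 1 / 0.3786 = 2.6413
Highest B → broadest niche (most generalist): Phyllonorycter sp. 1 (B = 3.12).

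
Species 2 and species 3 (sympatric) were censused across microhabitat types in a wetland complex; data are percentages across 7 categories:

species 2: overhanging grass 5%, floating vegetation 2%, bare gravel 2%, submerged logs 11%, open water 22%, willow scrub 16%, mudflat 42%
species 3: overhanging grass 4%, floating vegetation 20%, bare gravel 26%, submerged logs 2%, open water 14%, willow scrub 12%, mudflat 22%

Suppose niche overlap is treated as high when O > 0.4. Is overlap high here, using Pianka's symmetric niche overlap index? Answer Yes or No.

Convert percentages to proportions (divide by 100).
Σ p₁ᵢp₂ᵢ = 0.0020 + 0.0040 + 0.0052 + 0.0022 + 0.0308 + 0.0192 + 0.0924 = 0.1558
Σp_1ᵢ² = 0.05² + 0.02² + 0.02² + 0.11² + 0.22² + 0.16² + 0.42² = 0.0025 + 0.0004 + 0.0004 + 0.0121 + 0.0484 + 0.0256 + 0.1764 = 0.2658
Σp_2ᵢ² = 0.04² + 0.20² + 0.26² + 0.02² + 0.14² + 0.12² + 0.22² = 0.0016 + 0.0400 + 0.0676 + 0.0004 + 0.0196 + 0.0144 + 0.0484 = 0.1920
O = 0.1558 / √(0.2658 × 0.1920) = 0.1558 / 0.22591 = 0.6897
O = 0.6897 > 0.4 → Yes.

Yes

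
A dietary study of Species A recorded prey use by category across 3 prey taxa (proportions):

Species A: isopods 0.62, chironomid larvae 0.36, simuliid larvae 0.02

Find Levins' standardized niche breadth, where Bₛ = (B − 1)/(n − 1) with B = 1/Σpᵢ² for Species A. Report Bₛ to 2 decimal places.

Σpᵢ² = 0.62² + 0.36² + 0.02² = 0.3844 + 0.1296 + 0.0004 = 0.5144
B = 1 / 0.5144 = 1.9440
Bₛ = (B − 1)/(n − 1) = (1.9440 − 1)/(3 − 1) = 0.9440/2 = 0.4720

0.47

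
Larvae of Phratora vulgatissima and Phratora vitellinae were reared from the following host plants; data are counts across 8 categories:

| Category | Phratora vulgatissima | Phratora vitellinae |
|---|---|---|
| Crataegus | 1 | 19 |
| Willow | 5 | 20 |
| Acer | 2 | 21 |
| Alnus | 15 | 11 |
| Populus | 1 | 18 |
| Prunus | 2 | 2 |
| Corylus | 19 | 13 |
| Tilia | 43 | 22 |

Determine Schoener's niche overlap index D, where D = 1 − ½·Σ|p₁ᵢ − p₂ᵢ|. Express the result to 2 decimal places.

Proportions for Phratora vulgatissima (n=88): 1/88=0.0114, 5/88=0.0568, 2/88=0.0227, 15/88=0.1705, 1/88=0.0114, 2/88=0.0227, 19/88=0.2159, 43/88=0.4886
Proportions for Phratora vitellinae (n=126): 19/126=0.1508, 20/126=0.1587, 21/126=0.1667, 11/126=0.0873, 18/126=0.1429, 2/126=0.0159, 13/126=0.1032, 22/126=0.1746
Σ|p₁ᵢ − p₂ᵢ| = 0.1394 + 0.1019 + 0.1440 + 0.0832 + 0.1315 + 0.0068 + 0.1127 + 0.3140 = 1.0335
D = 1 − ½ × 1.0335 = 1 − 0.51675 = 0.48325

0.48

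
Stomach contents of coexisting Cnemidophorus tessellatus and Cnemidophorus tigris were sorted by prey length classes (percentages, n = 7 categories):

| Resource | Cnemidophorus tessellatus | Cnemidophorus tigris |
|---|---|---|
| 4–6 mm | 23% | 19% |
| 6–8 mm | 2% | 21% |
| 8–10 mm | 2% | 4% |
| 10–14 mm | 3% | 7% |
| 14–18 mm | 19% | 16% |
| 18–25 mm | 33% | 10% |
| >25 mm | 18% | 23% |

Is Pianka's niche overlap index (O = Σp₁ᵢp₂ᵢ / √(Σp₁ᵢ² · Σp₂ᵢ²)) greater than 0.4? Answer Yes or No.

Convert percentages to proportions (divide by 100).
Σ p₁ᵢp₂ᵢ = 0.0437 + 0.0042 + 0.0008 + 0.0021 + 0.0304 + 0.0330 + 0.0414 = 0.1556
Σp_1ᵢ² = 0.23² + 0.02² + 0.02² + 0.03² + 0.19² + 0.33² + 0.18² = 0.0529 + 0.0004 + 0.0004 + 0.0009 + 0.0361 + 0.1089 + 0.0324 = 0.2320
Σp_2ᵢ² = 0.19² + 0.21² + 0.04² + 0.07² + 0.16² + 0.10² + 0.23² = 0.0361 + 0.0441 + 0.0016 + 0.0049 + 0.0256 + 0.0100 + 0.0529 = 0.1752
O = 0.1556 / √(0.2320 × 0.1752) = 0.1556 / 0.20161 = 0.7718
O = 0.7718 > 0.4 → Yes.

Yes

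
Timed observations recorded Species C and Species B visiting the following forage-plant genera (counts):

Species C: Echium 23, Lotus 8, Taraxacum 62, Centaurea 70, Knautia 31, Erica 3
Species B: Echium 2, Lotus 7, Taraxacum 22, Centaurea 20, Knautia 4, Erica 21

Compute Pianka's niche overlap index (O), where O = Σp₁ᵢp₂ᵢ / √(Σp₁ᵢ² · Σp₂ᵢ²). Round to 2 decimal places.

0.81

Proportions for Species C (n=197): 23/197=0.1168, 8/197=0.0406, 62/197=0.3147, 70/197=0.3553, 31/197=0.1574, 3/197=0.0152
Proportions for Species B (n=76): 2/76=0.0263, 7/76=0.0921, 22/76=0.2895, 20/76=0.2632, 4/76=0.0526, 21/76=0.2763
Σ p₁ᵢp₂ᵢ = 0.003072 + 0.003739 + 0.091106 + 0.093515 + 0.008279 + 0.004200 = 0.203911
Σp_1ᵢ² = 0.1168² + 0.0406² + 0.3147² + 0.3553² + 0.1574² + 0.0152² = 0.013642 + 0.001648 + 0.099036 + 0.126238 + 0.024775 + 0.000231 = 0.265570
Σp_2ᵢ² = 0.0263² + 0.0921² + 0.2895² + 0.2632² + 0.0526² + 0.2763² = 0.000692 + 0.008482 + 0.083810 + 0.069274 + 0.002767 + 0.076342 = 0.241367
O = 0.203911 / √(0.265570 × 0.241367) = 0.203911 / 0.2531795 = 0.8054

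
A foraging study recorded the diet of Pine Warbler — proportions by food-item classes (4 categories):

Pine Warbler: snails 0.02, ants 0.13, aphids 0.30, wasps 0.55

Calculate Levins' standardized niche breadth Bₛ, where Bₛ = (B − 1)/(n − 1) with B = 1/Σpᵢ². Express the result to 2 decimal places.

Σpᵢ² = 0.02² + 0.13² + 0.30² + 0.55² = 0.0004 + 0.0169 + 0.0900 + 0.3025 = 0.4098
B = 1 / 0.4098 = 2.4402
Bₛ = (B − 1)/(n − 1) = (2.4402 − 1)/(4 − 1) = 1.4402/3 = 0.4801

0.48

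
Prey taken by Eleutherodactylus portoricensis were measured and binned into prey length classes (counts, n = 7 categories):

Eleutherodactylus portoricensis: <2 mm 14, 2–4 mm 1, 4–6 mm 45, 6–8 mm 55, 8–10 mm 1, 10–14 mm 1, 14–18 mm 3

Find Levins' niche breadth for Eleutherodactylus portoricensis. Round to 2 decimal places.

Proportions for Eleutherodactylus portoricensis (n=120): 14/120=0.1167, 1/120=0.0083, 45/120=0.3750, 55/120=0.4583, 1/120=0.0083, 1/120=0.0083, 3/120=0.0250
Σpᵢ² = 0.1167² + 0.0083² + 0.3750² + 0.4583² + 0.0083² + 0.0083² + 0.0250² = 0.013619 + 0.000069 + 0.140625 + 0.210039 + 0.000069 + 0.000069 + 0.000625 = 0.365115
B = 1 / 0.365115 = 2.7389

2.74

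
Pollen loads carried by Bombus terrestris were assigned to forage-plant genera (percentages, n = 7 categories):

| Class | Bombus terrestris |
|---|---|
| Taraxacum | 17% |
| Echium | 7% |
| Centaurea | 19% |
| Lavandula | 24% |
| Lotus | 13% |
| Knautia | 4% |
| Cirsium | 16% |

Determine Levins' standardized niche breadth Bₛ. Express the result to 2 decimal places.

Convert percentages to proportions (divide by 100).
Σpᵢ² = 0.17² + 0.07² + 0.19² + 0.24² + 0.13² + 0.04² + 0.16² = 0.0289 + 0.0049 + 0.0361 + 0.0576 + 0.0169 + 0.0016 + 0.0256 = 0.1716
B = 1 / 0.1716 = 5.8275
Bₛ = (B − 1)/(n − 1) = (5.8275 − 1)/(7 − 1) = 4.8275/6 = 0.8046

0.80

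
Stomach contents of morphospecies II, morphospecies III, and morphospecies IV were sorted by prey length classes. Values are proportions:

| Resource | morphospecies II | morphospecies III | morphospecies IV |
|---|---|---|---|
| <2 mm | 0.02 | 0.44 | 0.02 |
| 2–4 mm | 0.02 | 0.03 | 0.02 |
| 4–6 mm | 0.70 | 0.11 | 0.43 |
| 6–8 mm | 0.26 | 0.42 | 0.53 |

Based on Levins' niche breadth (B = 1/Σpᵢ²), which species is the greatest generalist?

morphospecies III

Σp_IIᵢ² = 0.02² + 0.02² + 0.70² + 0.26² = 0.0004 + 0.0004 + 0.4900 + 0.0676 = 0.5584
B_II = 1 / 0.5584 = 1.7908
Σp_IIIᵢ² = 0.44² + 0.03² + 0.11² + 0.42² = 0.1936 + 0.0009 + 0.0121 + 0.1764 = 0.3830
B_III = 1 / 0.3830 = 2.6110
Σp_IVᵢ² = 0.02² + 0.02² + 0.43² + 0.53² = 0.0004 + 0.0004 + 0.1849 + 0.2809 = 0.4666
B_IV = 1 / 0.4666 = 2.1432
Highest B → broadest niche (most generalist): morphospecies III (B = 2.61).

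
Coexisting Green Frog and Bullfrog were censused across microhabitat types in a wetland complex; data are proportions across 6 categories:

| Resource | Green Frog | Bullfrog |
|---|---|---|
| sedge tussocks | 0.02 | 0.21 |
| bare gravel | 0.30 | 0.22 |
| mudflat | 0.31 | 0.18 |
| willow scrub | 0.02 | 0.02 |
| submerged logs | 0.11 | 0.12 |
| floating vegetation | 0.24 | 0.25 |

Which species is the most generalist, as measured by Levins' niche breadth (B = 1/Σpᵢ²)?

Bullfrog

Σp_Frogᵢ² = 0.02² + 0.30² + 0.31² + 0.02² + 0.11² + 0.24² = 0.0004 + 0.0900 + 0.0961 + 0.0004 + 0.0121 + 0.0576 = 0.2566
B_Frog = 1 / 0.2566 = 3.8971
Σp_Bullᵢ² = 0.21² + 0.22² + 0.18² + 0.02² + 0.12² + 0.25² = 0.0441 + 0.0484 + 0.0324 + 0.0004 + 0.0144 + 0.0625 = 0.2022
B_Bull = 1 / 0.2022 = 4.9456
Highest B → broadest niche (most generalist): Bullfrog (B = 4.95).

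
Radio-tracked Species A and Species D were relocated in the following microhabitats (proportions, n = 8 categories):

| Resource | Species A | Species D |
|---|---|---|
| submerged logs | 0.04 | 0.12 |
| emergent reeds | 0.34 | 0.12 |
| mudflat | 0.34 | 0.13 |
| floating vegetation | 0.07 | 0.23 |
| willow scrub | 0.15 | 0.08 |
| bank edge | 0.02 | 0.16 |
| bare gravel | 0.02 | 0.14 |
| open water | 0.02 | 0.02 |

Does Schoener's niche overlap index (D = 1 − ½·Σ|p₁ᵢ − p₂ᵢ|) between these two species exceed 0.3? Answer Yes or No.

Yes

Σ|p₁ᵢ − p₂ᵢ| = 0.08 + 0.22 + 0.21 + 0.16 + 0.07 + 0.14 + 0.12 + 0.00 = 1.00
D = 1 − ½ × 1.00 = 1 − 0.500 = 0.5000
D = 0.5000 > 0.3 → Yes.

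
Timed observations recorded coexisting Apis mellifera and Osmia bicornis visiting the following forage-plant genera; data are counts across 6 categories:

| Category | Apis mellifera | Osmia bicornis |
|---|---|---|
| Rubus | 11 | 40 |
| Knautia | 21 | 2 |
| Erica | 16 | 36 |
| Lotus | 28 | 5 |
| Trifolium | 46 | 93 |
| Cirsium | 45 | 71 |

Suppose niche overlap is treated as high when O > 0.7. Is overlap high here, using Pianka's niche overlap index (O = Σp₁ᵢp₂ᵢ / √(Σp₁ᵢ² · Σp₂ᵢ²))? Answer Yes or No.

Yes

Proportions for Apis mellifera (n=167): 11/167=0.0659, 21/167=0.1257, 16/167=0.0958, 28/167=0.1677, 46/167=0.2754, 45/167=0.2695
Proportions for Osmia bicornis (n=247): 40/247=0.1619, 2/247=0.0081, 36/247=0.1457, 5/247=0.0202, 93/247=0.3765, 71/247=0.2874
Σ p₁ᵢp₂ᵢ = 0.010669 + 0.001018 + 0.013958 + 0.003388 + 0.103688 + 0.077454 = 0.210175
Σp_1ᵢ² = 0.0659² + 0.1257² + 0.0958² + 0.1677² + 0.2754² + 0.2695² = 0.004343 + 0.015800 + 0.009178 + 0.028123 + 0.075845 + 0.072630 = 0.205919
Σp_2ᵢ² = 0.1619² + 0.0081² + 0.1457² + 0.0202² + 0.3765² + 0.2874² = 0.026212 + 0.000066 + 0.021228 + 0.000408 + 0.141752 + 0.082599 = 0.272265
O = 0.210175 / √(0.205919 × 0.272265) = 0.210175 / 0.2367795 = 0.8876
O = 0.8876 > 0.7 → Yes.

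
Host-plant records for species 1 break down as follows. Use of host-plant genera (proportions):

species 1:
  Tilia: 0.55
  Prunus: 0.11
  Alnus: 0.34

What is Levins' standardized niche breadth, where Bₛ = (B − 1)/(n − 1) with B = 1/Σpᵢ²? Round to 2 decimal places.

0.66

Σpᵢ² = 0.55² + 0.11² + 0.34² = 0.3025 + 0.0121 + 0.1156 = 0.4302
B = 1 / 0.4302 = 2.3245
Bₛ = (B − 1)/(n − 1) = (2.3245 − 1)/(3 − 1) = 1.3245/2 = 0.6623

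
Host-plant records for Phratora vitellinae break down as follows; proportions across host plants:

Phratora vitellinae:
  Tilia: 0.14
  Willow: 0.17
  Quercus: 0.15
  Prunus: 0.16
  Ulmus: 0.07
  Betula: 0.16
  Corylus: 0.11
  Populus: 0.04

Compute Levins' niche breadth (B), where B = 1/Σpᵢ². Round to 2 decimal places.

Σpᵢ² = 0.14² + 0.17² + 0.15² + 0.16² + 0.07² + 0.16² + 0.11² + 0.04² = 0.0196 + 0.0289 + 0.0225 + 0.0256 + 0.0049 + 0.0256 + 0.0121 + 0.0016 = 0.1408
B = 1 / 0.1408 = 7.1023

7.10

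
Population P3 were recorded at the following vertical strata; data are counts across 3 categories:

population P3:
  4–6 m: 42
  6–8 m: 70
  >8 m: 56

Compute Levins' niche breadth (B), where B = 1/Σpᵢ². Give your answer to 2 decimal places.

Proportions for population P3 (n=168): 42/168=0.2500, 70/168=0.4167, 56/168=0.3333
Σpᵢ² = 0.2500² + 0.4167² + 0.3333² = 0.062500 + 0.173639 + 0.111089 = 0.347228
B = 1 / 0.347228 = 2.8800

2.88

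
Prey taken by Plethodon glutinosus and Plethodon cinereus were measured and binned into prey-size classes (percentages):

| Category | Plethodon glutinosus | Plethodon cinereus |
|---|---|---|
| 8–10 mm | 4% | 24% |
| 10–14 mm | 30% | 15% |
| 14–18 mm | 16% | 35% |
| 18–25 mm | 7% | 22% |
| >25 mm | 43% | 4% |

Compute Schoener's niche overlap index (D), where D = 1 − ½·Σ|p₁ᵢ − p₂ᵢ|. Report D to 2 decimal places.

Convert percentages to proportions (divide by 100).
Σ|p₁ᵢ − p₂ᵢ| = 0.20 + 0.15 + 0.19 + 0.15 + 0.39 = 1.08
D = 1 − ½ × 1.08 = 1 − 0.540 = 0.4600

0.46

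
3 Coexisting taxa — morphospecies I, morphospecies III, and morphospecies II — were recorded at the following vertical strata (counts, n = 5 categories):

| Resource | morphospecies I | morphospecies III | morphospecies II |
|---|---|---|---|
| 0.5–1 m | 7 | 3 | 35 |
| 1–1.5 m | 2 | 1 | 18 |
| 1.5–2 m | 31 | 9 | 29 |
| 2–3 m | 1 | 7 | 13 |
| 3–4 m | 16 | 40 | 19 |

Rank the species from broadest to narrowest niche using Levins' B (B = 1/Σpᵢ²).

Proportions for morphospecies I (n=57): 7/57=0.1228, 2/57=0.0351, 31/57=0.5439, 1/57=0.0175, 16/57=0.2807
Proportions for morphospecies III (n=60): 3/60=0.0500, 1/60=0.0167, 9/60=0.1500, 7/60=0.1167, 40/60=0.6667
Proportions for morphospecies II (n=114): 35/114=0.3070, 18/114=0.1579, 29/114=0.2544, 13/114=0.1140, 19/114=0.1667
Σp_Iᵢ² = 0.1228² + 0.0351² + 0.5439² + 0.0175² + 0.2807² = 0.015080 + 0.001232 + 0.295827 + 0.000306 + 0.078792 = 0.391237
B_I = 1 / 0.391237 = 2.5560
Σp_IIIᵢ² = 0.0500² + 0.0167² + 0.1500² + 0.1167² + 0.6667² = 0.002500 + 0.000279 + 0.022500 + 0.013619 + 0.444489 = 0.483387
B_III = 1 / 0.483387 = 2.0687
Σp_IIᵢ² = 0.3070² + 0.1579² + 0.2544² + 0.1140² + 0.1667² = 0.094249 + 0.024932 + 0.064719 + 0.012996 + 0.027789 = 0.224685
B_II = 1 / 0.224685 = 4.4507
Ranking by B (broadest → narrowest): morphospecies II (4.45) > morphospecies I (2.56) > morphospecies III (2.07)

morphospecies II > morphospecies I > morphospecies III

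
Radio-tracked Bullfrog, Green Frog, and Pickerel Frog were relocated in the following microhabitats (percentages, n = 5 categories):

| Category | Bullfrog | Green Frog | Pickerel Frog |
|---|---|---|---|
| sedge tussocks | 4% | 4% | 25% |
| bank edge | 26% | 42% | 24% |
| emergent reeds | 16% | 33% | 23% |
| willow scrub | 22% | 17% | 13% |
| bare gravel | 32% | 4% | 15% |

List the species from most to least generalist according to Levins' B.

Pickerel Frog > Bullfrog > Green Frog

Convert percentages to proportions (divide by 100).
Σp_Bullᵢ² = 0.04² + 0.26² + 0.16² + 0.22² + 0.32² = 0.0016 + 0.0676 + 0.0256 + 0.0484 + 0.1024 = 0.2456
B_Bull = 1 / 0.2456 = 4.0717
Σp_Greeᵢ² = 0.04² + 0.42² + 0.33² + 0.17² + 0.04² = 0.0016 + 0.1764 + 0.1089 + 0.0289 + 0.0016 = 0.3174
B_Gree = 1 / 0.3174 = 3.1506
Σp_Pickᵢ² = 0.25² + 0.24² + 0.23² + 0.13² + 0.15² = 0.0625 + 0.0576 + 0.0529 + 0.0169 + 0.0225 = 0.2124
B_Pick = 1 / 0.2124 = 4.7081
Ranking by B (broadest → narrowest): Pickerel Frog (4.71) > Bullfrog (4.07) > Green Frog (3.15)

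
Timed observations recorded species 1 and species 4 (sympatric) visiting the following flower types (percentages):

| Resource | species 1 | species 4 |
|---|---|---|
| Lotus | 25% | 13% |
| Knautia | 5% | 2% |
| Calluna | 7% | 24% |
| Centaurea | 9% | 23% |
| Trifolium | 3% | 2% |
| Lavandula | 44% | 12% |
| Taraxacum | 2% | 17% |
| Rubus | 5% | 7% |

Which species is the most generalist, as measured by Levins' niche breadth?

species 4

Convert percentages to proportions (divide by 100).
Σp_1ᵢ² = 0.25² + 0.05² + 0.07² + 0.09² + 0.03² + 0.44² + 0.02² + 0.05² = 0.0625 + 0.0025 + 0.0049 + 0.0081 + 0.0009 + 0.1936 + 0.0004 + 0.0025 = 0.2754
B_1 = 1 / 0.2754 = 3.6311
Σp_4ᵢ² = 0.13² + 0.02² + 0.24² + 0.23² + 0.02² + 0.12² + 0.17² + 0.07² = 0.0169 + 0.0004 + 0.0576 + 0.0529 + 0.0004 + 0.0144 + 0.0289 + 0.0049 = 0.1764
B_4 = 1 / 0.1764 = 5.6689
Highest B → broadest niche (most generalist): species 4 (B = 5.67).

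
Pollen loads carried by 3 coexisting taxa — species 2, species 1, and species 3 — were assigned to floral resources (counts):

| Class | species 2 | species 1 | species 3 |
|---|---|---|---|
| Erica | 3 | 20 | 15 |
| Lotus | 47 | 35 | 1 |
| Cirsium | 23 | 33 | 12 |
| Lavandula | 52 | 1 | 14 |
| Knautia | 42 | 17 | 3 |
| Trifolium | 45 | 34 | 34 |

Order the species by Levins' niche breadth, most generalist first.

species 2 > species 1 > species 3

Proportions for species 2 (n=212): 3/212=0.0142, 47/212=0.2217, 23/212=0.1085, 52/212=0.2453, 42/212=0.1981, 45/212=0.2123
Proportions for species 1 (n=140): 20/140=0.1429, 35/140=0.2500, 33/140=0.2357, 1/140=0.0071, 17/140=0.1214, 34/140=0.2429
Proportions for species 3 (n=79): 15/79=0.1899, 1/79=0.0127, 12/79=0.1519, 14/79=0.1772, 3/79=0.0380, 34/79=0.4304
Σp_2ᵢ² = 0.0142² + 0.2217² + 0.1085² + 0.2453² + 0.1981² + 0.2123² = 0.000202 + 0.049151 + 0.011772 + 0.060172 + 0.039244 + 0.045071 = 0.205612
B_2 = 1 / 0.205612 = 4.8635
Σp_1ᵢ² = 0.1429² + 0.2500² + 0.2357² + 0.0071² + 0.1214² + 0.2429² = 0.020420 + 0.062500 + 0.055554 + 0.000050 + 0.014738 + 0.059000 = 0.212262
B_1 = 1 / 0.212262 = 4.7112
Σp_3ᵢ² = 0.1899² + 0.0127² + 0.1519² + 0.1772² + 0.0380² + 0.4304² = 0.036062 + 0.000161 + 0.023074 + 0.031400 + 0.001444 + 0.185244 = 0.277385
B_3 = 1 / 0.277385 = 3.6051
Ranking by B (broadest → narrowest): species 2 (4.86) > species 1 (4.71) > species 3 (3.61)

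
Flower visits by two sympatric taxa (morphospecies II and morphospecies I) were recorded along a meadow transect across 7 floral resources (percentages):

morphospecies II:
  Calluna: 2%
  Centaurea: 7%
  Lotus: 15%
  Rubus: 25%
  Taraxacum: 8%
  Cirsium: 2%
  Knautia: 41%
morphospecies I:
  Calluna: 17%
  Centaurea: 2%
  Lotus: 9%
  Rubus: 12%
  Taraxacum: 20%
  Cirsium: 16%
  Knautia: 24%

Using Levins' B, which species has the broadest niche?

morphospecies I

Convert percentages to proportions (divide by 100).
Σp_IIᵢ² = 0.02² + 0.07² + 0.15² + 0.25² + 0.08² + 0.02² + 0.41² = 0.0004 + 0.0049 + 0.0225 + 0.0625 + 0.0064 + 0.0004 + 0.1681 = 0.2652
B_II = 1 / 0.2652 = 3.7707
Σp_Iᵢ² = 0.17² + 0.02² + 0.09² + 0.12² + 0.20² + 0.16² + 0.24² = 0.0289 + 0.0004 + 0.0081 + 0.0144 + 0.0400 + 0.0256 + 0.0576 = 0.1750
B_I = 1 / 0.1750 = 5.7143
Highest B → broadest niche (most generalist): morphospecies I (B = 5.71).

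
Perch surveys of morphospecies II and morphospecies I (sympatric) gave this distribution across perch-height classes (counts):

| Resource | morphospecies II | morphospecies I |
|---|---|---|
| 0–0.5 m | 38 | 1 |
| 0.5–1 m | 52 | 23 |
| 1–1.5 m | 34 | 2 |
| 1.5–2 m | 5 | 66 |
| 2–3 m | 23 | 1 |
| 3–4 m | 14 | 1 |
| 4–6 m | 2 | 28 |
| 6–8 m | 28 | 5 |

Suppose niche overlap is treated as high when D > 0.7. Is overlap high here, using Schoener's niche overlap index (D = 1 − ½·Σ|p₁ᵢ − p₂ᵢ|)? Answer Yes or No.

No

Proportions for morphospecies II (n=196): 38/196=0.1939, 52/196=0.2653, 34/196=0.1735, 5/196=0.0255, 23/196=0.1173, 14/196=0.0714, 2/196=0.0102, 28/196=0.1429
Proportions for morphospecies I (n=127): 1/127=0.0079, 23/127=0.1811, 2/127=0.0157, 66/127=0.5197, 1/127=0.0079, 1/127=0.0079, 28/127=0.2205, 5/127=0.0394
Σ|p₁ᵢ − p₂ᵢ| = 0.1860 + 0.0842 + 0.1578 + 0.4942 + 0.1094 + 0.0635 + 0.2103 + 0.1035 = 1.4089
D = 1 − ½ × 1.4089 = 1 − 0.70445 = 0.29555
D = 0.29555 < 0.7 → No.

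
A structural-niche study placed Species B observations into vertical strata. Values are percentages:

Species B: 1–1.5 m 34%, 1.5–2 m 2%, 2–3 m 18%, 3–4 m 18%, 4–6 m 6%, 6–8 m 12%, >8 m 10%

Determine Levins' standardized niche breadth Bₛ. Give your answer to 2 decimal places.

0.63

Convert percentages to proportions (divide by 100).
Σpᵢ² = 0.34² + 0.02² + 0.18² + 0.18² + 0.06² + 0.12² + 0.10² = 0.1156 + 0.0004 + 0.0324 + 0.0324 + 0.0036 + 0.0144 + 0.0100 = 0.2088
B = 1 / 0.2088 = 4.7893
Bₛ = (B − 1)/(n − 1) = (4.7893 − 1)/(7 − 1) = 3.7893/6 = 0.6316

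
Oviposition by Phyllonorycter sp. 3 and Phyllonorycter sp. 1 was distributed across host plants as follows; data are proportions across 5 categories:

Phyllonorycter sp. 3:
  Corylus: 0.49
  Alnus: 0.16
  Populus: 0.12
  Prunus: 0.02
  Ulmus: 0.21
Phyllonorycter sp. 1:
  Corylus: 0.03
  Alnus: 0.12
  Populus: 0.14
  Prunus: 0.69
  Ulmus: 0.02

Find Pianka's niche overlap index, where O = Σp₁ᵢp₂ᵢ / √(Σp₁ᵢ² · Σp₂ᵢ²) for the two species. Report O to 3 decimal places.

0.169

Σ p₁ᵢp₂ᵢ = 0.0147 + 0.0192 + 0.0168 + 0.0138 + 0.0042 = 0.0687
Σp_1ᵢ² = 0.49² + 0.16² + 0.12² + 0.02² + 0.21² = 0.2401 + 0.0256 + 0.0144 + 0.0004 + 0.0441 = 0.3246
Σp_2ᵢ² = 0.03² + 0.12² + 0.14² + 0.69² + 0.02² = 0.0009 + 0.0144 + 0.0196 + 0.4761 + 0.0004 = 0.5114
O = 0.0687 / √(0.3246 × 0.5114) = 0.0687 / 0.407432 = 0.16862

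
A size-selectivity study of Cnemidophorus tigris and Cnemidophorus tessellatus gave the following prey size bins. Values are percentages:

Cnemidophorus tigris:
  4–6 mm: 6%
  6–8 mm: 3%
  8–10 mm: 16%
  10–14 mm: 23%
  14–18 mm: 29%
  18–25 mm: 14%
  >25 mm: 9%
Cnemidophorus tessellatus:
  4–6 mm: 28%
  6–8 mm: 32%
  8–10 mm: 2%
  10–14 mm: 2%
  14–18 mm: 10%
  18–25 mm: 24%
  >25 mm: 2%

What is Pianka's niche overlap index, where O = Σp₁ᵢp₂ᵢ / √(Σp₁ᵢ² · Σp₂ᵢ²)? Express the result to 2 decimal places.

Convert percentages to proportions (divide by 100).
Σ p₁ᵢp₂ᵢ = 0.0168 + 0.0096 + 0.0032 + 0.0046 + 0.0290 + 0.0336 + 0.0018 = 0.0986
Σp_1ᵢ² = 0.06² + 0.03² + 0.16² + 0.23² + 0.29² + 0.14² + 0.09² = 0.0036 + 0.0009 + 0.0256 + 0.0529 + 0.0841 + 0.0196 + 0.0081 = 0.1948
Σp_2ᵢ² = 0.28² + 0.32² + 0.02² + 0.02² + 0.10² + 0.24² + 0.02² = 0.0784 + 0.1024 + 0.0004 + 0.0004 + 0.0100 + 0.0576 + 0.0004 = 0.2496
O = 0.0986 / √(0.1948 × 0.2496) = 0.0986 / 0.22050 = 0.4472

0.45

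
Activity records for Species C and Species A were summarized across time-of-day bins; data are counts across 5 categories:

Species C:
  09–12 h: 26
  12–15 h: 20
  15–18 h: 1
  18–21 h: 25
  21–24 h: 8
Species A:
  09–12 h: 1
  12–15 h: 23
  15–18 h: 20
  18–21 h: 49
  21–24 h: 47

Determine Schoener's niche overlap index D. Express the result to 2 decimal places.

Proportions for Species C (n=80): 26/80=0.3250, 20/80=0.2500, 1/80=0.0125, 25/80=0.3125, 8/80=0.1000
Proportions for Species A (n=140): 1/140=0.0071, 23/140=0.1643, 20/140=0.1429, 49/140=0.3500, 47/140=0.3357
Σ|p₁ᵢ − p₂ᵢ| = 0.3179 + 0.0857 + 0.1304 + 0.0375 + 0.2357 = 0.8072
D = 1 − ½ × 0.8072 = 1 − 0.40360 = 0.59640

0.60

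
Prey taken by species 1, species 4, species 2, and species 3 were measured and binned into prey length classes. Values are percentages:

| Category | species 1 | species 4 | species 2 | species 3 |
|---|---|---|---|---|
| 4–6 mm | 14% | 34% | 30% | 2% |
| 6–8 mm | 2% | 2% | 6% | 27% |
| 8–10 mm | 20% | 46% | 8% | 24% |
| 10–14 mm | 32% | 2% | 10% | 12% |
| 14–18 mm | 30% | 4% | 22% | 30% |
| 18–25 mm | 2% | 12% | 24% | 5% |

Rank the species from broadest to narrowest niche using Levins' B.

species 2 > species 3 > species 1 > species 4

Convert percentages to proportions (divide by 100).
Σp_1ᵢ² = 0.14² + 0.02² + 0.20² + 0.32² + 0.30² + 0.02² = 0.0196 + 0.0004 + 0.0400 + 0.1024 + 0.0900 + 0.0004 = 0.2528
B_1 = 1 / 0.2528 = 3.9557
Σp_4ᵢ² = 0.34² + 0.02² + 0.46² + 0.02² + 0.04² + 0.12² = 0.1156 + 0.0004 + 0.2116 + 0.0004 + 0.0016 + 0.0144 = 0.3440
B_4 = 1 / 0.3440 = 2.9070
Σp_2ᵢ² = 0.30² + 0.06² + 0.08² + 0.10² + 0.22² + 0.24² = 0.0900 + 0.0036 + 0.0064 + 0.0100 + 0.0484 + 0.0576 = 0.2160
B_2 = 1 / 0.2160 = 4.6296
Σp_3ᵢ² = 0.02² + 0.27² + 0.24² + 0.12² + 0.30² + 0.05² = 0.0004 + 0.0729 + 0.0576 + 0.0144 + 0.0900 + 0.0025 = 0.2378
B_3 = 1 / 0.2378 = 4.2052
Ranking by B (broadest → narrowest): species 2 (4.63) > species 3 (4.21) > species 1 (3.96) > species 4 (2.91)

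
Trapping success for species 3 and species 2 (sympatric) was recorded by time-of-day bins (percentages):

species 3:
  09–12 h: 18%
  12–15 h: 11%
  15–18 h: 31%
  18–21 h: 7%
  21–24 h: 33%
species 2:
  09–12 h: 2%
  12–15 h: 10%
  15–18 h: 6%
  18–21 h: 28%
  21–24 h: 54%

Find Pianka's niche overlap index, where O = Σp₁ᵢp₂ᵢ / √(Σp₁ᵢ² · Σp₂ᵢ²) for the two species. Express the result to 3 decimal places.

Convert percentages to proportions (divide by 100).
Σ p₁ᵢp₂ᵢ = 0.0036 + 0.0110 + 0.0186 + 0.0196 + 0.1782 = 0.2310
Σp_1ᵢ² = 0.18² + 0.11² + 0.31² + 0.07² + 0.33² = 0.0324 + 0.0121 + 0.0961 + 0.0049 + 0.1089 = 0.2544
Σp_2ᵢ² = 0.02² + 0.10² + 0.06² + 0.28² + 0.54² = 0.0004 + 0.0100 + 0.0036 + 0.0784 + 0.2916 = 0.3840
O = 0.2310 / √(0.2544 × 0.3840) = 0.2310 / 0.312553 = 0.73907

0.739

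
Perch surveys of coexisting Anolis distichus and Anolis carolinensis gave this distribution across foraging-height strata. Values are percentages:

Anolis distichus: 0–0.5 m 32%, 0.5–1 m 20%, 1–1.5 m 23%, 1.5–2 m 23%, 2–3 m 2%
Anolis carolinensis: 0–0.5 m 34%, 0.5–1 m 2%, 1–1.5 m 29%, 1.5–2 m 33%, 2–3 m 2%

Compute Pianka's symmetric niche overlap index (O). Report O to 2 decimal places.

0.92

Convert percentages to proportions (divide by 100).
Σ p₁ᵢp₂ᵢ = 0.1088 + 0.0040 + 0.0667 + 0.0759 + 0.0004 = 0.2558
Σp_1ᵢ² = 0.32² + 0.20² + 0.23² + 0.23² + 0.02² = 0.1024 + 0.0400 + 0.0529 + 0.0529 + 0.0004 = 0.2486
Σp_2ᵢ² = 0.34² + 0.02² + 0.29² + 0.33² + 0.02² = 0.1156 + 0.0004 + 0.0841 + 0.1089 + 0.0004 = 0.3094
O = 0.2558 / √(0.2486 × 0.3094) = 0.2558 / 0.27734 = 0.9223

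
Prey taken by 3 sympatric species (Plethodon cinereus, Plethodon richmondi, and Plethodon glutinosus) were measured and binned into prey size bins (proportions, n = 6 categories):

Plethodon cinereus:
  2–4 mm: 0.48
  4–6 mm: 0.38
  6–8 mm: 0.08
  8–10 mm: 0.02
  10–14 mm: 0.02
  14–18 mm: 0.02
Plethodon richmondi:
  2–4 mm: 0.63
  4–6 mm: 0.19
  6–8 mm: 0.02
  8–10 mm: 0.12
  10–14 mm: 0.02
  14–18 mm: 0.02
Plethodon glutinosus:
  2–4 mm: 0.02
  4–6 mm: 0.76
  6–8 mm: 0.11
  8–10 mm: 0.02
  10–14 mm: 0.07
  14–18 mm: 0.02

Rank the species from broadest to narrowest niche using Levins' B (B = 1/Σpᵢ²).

Σp_cineᵢ² = 0.48² + 0.38² + 0.08² + 0.02² + 0.02² + 0.02² = 0.2304 + 0.1444 + 0.0064 + 0.0004 + 0.0004 + 0.0004 = 0.3824
B_cine = 1 / 0.3824 = 2.6151
Σp_richᵢ² = 0.63² + 0.19² + 0.02² + 0.12² + 0.02² + 0.02² = 0.3969 + 0.0361 + 0.0004 + 0.0144 + 0.0004 + 0.0004 = 0.4486
B_rich = 1 / 0.4486 = 2.2292
Σp_glutᵢ² = 0.02² + 0.76² + 0.11² + 0.02² + 0.07² + 0.02² = 0.0004 + 0.5776 + 0.0121 + 0.0004 + 0.0049 + 0.0004 = 0.5958
B_glut = 1 / 0.5958 = 1.6784
Ranking by B (broadest → narrowest): Plethodon cinereus (2.62) > Plethodon richmondi (2.23) > Plethodon glutinosus (1.68)

Plethodon cinereus > Plethodon richmondi > Plethodon glutinosus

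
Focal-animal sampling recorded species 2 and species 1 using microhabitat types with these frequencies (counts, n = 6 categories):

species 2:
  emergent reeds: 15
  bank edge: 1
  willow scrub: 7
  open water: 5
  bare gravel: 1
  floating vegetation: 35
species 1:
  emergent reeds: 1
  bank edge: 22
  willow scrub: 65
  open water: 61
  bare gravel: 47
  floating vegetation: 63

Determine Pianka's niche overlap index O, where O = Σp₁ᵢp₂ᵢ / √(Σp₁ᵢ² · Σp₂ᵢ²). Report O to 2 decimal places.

0.65

Proportions for species 2 (n=64): 15/64=0.2344, 1/64=0.0156, 7/64=0.1094, 5/64=0.0781, 1/64=0.0156, 35/64=0.5469
Proportions for species 1 (n=259): 1/259=0.0039, 22/259=0.0849, 65/259=0.2510, 61/259=0.2355, 47/259=0.1815, 63/259=0.2432
Σ p₁ᵢp₂ᵢ = 0.000914 + 0.001324 + 0.027459 + 0.018393 + 0.002831 + 0.133006 = 0.183927
Σp_1ᵢ² = 0.2344² + 0.0156² + 0.1094² + 0.0781² + 0.0156² + 0.5469² = 0.054943 + 0.000243 + 0.011968 + 0.006100 + 0.000243 + 0.299100 = 0.372597
Σp_2ᵢ² = 0.0039² + 0.0849² + 0.2510² + 0.2355² + 0.1815² + 0.2432² = 0.000015 + 0.007208 + 0.063001 + 0.055460 + 0.032942 + 0.059146 = 0.217772
O = 0.183927 / √(0.372597 × 0.217772) = 0.183927 / 0.2848529 = 0.6457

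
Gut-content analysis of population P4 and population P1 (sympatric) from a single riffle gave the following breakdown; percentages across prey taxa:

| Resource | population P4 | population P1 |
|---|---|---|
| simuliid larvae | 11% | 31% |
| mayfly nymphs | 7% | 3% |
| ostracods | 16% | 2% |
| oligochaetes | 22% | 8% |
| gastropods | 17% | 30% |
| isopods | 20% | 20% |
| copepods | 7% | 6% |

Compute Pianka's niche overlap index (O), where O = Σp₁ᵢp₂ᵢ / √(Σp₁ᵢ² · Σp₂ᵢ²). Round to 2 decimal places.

0.77

Convert percentages to proportions (divide by 100).
Σ p₁ᵢp₂ᵢ = 0.0341 + 0.0021 + 0.0032 + 0.0176 + 0.0510 + 0.0400 + 0.0042 = 0.1522
Σp_1ᵢ² = 0.11² + 0.07² + 0.16² + 0.22² + 0.17² + 0.20² + 0.07² = 0.0121 + 0.0049 + 0.0256 + 0.0484 + 0.0289 + 0.0400 + 0.0049 = 0.1648
Σp_2ᵢ² = 0.31² + 0.03² + 0.02² + 0.08² + 0.30² + 0.20² + 0.06² = 0.0961 + 0.0009 + 0.0004 + 0.0064 + 0.0900 + 0.0400 + 0.0036 = 0.2374
O = 0.1522 / √(0.1648 × 0.2374) = 0.1522 / 0.19780 = 0.7695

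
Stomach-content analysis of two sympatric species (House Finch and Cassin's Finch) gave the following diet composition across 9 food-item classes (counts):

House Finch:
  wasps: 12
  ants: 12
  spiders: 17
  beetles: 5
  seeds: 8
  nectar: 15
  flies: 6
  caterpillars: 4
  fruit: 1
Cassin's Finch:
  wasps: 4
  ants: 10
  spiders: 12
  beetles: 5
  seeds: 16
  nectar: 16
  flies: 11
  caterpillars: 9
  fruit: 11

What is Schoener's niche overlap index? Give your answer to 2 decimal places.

0.74

Proportions for House Finch (n=80): 12/80=0.1500, 12/80=0.1500, 17/80=0.2125, 5/80=0.0625, 8/80=0.1000, 15/80=0.1875, 6/80=0.0750, 4/80=0.0500, 1/80=0.0125
Proportions for Cassin's Finch (n=94): 4/94=0.0426, 10/94=0.1064, 12/94=0.1277, 5/94=0.0532, 16/94=0.1702, 16/94=0.1702, 11/94=0.1170, 9/94=0.0957, 11/94=0.1170
Σ|p₁ᵢ − p₂ᵢ| = 0.1074 + 0.0436 + 0.0848 + 0.0093 + 0.0702 + 0.0173 + 0.0420 + 0.0457 + 0.1045 = 0.5248
D = 1 − ½ × 0.5248 = 1 − 0.26240 = 0.73760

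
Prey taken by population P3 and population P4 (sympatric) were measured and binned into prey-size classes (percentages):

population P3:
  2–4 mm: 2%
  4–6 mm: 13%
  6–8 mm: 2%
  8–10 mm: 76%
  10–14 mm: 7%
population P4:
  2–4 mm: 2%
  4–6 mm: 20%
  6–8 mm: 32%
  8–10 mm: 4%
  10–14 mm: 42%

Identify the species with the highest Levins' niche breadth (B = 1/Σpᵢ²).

population P4

Convert percentages to proportions (divide by 100).
Σp_P3ᵢ² = 0.02² + 0.13² + 0.02² + 0.76² + 0.07² = 0.0004 + 0.0169 + 0.0004 + 0.5776 + 0.0049 = 0.6002
B_P3 = 1 / 0.6002 = 1.6661
Σp_P4ᵢ² = 0.02² + 0.20² + 0.32² + 0.04² + 0.42² = 0.0004 + 0.0400 + 0.1024 + 0.0016 + 0.1764 = 0.3208
B_P4 = 1 / 0.3208 = 3.1172
Highest B → broadest niche (most generalist): population P4 (B = 3.12).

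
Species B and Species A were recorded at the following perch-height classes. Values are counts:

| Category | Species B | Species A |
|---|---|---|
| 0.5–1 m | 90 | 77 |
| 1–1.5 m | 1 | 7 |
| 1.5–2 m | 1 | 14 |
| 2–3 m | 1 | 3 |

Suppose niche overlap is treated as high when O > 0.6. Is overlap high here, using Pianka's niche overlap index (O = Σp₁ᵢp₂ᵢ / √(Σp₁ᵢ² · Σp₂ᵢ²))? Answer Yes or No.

Proportions for Species B (n=93): 90/93=0.9677, 1/93=0.0108, 1/93=0.0108, 1/93=0.0108
Proportions for Species A (n=101): 77/101=0.7624, 7/101=0.0693, 14/101=0.1386, 3/101=0.0297
Σ p₁ᵢp₂ᵢ = 0.737774 + 0.000748 + 0.001497 + 0.000321 = 0.740340
Σp_1ᵢ² = 0.9677² + 0.0108² + 0.0108² + 0.0108² = 0.936443 + 0.000117 + 0.000117 + 0.000117 = 0.936794
Σp_2ᵢ² = 0.7624² + 0.0693² + 0.1386² + 0.0297² = 0.581254 + 0.004802 + 0.019210 + 0.000882 = 0.606148
O = 0.740340 / √(0.936794 × 0.606148) = 0.740340 / 0.7535488 = 0.9825
O = 0.9825 > 0.6 → Yes.

Yes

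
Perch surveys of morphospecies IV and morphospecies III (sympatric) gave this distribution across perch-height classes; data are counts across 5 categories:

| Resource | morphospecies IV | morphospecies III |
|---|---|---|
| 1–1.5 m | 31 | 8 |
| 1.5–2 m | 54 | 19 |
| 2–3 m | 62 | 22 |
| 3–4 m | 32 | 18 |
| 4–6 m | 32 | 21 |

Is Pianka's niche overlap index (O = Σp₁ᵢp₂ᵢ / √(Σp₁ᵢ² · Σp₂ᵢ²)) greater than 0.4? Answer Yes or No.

Proportions for morphospecies IV (n=211): 31/211=0.1469, 54/211=0.2559, 62/211=0.2938, 32/211=0.1517, 32/211=0.1517
Proportions for morphospecies III (n=88): 8/88=0.0909, 19/88=0.2159, 22/88=0.2500, 18/88=0.2045, 21/88=0.2386
Σ p₁ᵢp₂ᵢ = 0.013353 + 0.055249 + 0.073450 + 0.031023 + 0.036196 = 0.209271
Σp_1ᵢ² = 0.1469² + 0.2559² + 0.2938² + 0.1517² + 0.1517² = 0.021580 + 0.065485 + 0.086318 + 0.023013 + 0.023013 = 0.219409
Σp_2ᵢ² = 0.0909² + 0.2159² + 0.2500² + 0.2045² + 0.2386² = 0.008263 + 0.046613 + 0.062500 + 0.041820 + 0.056930 = 0.216126
O = 0.209271 / √(0.219409 × 0.216126) = 0.209271 / 0.2177613 = 0.9610
O = 0.9610 > 0.4 → Yes.

Yes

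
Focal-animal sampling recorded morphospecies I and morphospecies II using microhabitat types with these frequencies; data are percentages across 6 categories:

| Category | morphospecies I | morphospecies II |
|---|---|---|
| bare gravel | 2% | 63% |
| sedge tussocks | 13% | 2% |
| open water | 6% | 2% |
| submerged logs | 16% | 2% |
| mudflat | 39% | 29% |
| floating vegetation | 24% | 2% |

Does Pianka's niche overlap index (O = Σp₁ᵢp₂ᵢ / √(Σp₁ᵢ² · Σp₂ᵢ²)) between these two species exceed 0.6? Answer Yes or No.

Convert percentages to proportions (divide by 100).
Σ p₁ᵢp₂ᵢ = 0.0126 + 0.0026 + 0.0012 + 0.0032 + 0.1131 + 0.0048 = 0.1375
Σp_1ᵢ² = 0.02² + 0.13² + 0.06² + 0.16² + 0.39² + 0.24² = 0.0004 + 0.0169 + 0.0036 + 0.0256 + 0.1521 + 0.0576 = 0.2562
Σp_2ᵢ² = 0.63² + 0.02² + 0.02² + 0.02² + 0.29² + 0.02² = 0.3969 + 0.0004 + 0.0004 + 0.0004 + 0.0841 + 0.0004 = 0.4826
O = 0.1375 / √(0.2562 × 0.4826) = 0.1375 / 0.35163 = 0.3910
O = 0.3910 < 0.6 → No.

No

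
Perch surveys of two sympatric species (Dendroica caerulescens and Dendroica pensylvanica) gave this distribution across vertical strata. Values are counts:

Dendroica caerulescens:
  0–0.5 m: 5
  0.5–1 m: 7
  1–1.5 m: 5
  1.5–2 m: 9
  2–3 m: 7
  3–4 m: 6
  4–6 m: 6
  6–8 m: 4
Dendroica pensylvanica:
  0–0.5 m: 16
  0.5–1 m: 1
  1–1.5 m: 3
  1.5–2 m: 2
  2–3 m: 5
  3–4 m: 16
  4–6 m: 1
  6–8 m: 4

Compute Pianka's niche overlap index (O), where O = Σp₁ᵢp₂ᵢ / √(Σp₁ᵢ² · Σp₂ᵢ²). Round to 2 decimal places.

Proportions for Dendroica caerulescens (n=49): 5/49=0.1020, 7/49=0.1429, 5/49=0.1020, 9/49=0.1837, 7/49=0.1429, 6/49=0.1224, 6/49=0.1224, 4/49=0.0816
Proportions for Dendroica pensylvanica (n=48): 16/48=0.3333, 1/48=0.0208, 3/48=0.0625, 2/48=0.0417, 5/48=0.1042, 16/48=0.3333, 1/48=0.0208, 4/48=0.0833
Σ p₁ᵢp₂ᵢ = 0.033997 + 0.002972 + 0.006375 + 0.007660 + 0.014890 + 0.040796 + 0.002546 + 0.006797 = 0.116033
Σp_1ᵢ² = 0.1020² + 0.1429² + 0.1020² + 0.1837² + 0.1429² + 0.1224² + 0.1224² + 0.0816² = 0.010404 + 0.020420 + 0.010404 + 0.033746 + 0.020420 + 0.014982 + 0.014982 + 0.006659 = 0.132017
Σp_2ᵢ² = 0.3333² + 0.0208² + 0.0625² + 0.0417² + 0.1042² + 0.3333² + 0.0208² + 0.0833² = 0.111089 + 0.000433 + 0.003906 + 0.001739 + 0.010858 + 0.111089 + 0.000433 + 0.006939 = 0.246486
O = 0.116033 / √(0.132017 × 0.246486) = 0.116033 / 0.1803894 = 0.6432

0.64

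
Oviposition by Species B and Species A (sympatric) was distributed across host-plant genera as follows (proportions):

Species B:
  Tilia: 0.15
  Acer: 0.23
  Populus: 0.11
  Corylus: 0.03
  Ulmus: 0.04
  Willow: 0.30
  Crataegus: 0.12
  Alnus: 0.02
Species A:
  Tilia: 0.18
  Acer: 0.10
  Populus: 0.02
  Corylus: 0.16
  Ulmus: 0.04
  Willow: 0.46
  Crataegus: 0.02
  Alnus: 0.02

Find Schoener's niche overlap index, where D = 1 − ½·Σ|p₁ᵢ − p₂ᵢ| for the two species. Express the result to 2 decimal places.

Σ|p₁ᵢ − p₂ᵢ| = 0.03 + 0.13 + 0.09 + 0.13 + 0.00 + 0.16 + 0.10 + 0.00 = 0.64
D = 1 − ½ × 0.64 = 1 − 0.320 = 0.6800

0.68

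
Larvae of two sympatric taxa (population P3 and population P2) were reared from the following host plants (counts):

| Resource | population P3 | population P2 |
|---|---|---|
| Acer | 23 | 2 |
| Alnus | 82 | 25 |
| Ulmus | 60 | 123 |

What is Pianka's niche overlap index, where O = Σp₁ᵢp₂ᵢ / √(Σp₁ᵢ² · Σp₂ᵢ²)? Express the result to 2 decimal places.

0.72

Proportions for population P3 (n=165): 23/165=0.1394, 82/165=0.4970, 60/165=0.3636
Proportions for population P2 (n=150): 2/150=0.0133, 25/150=0.1667, 123/150=0.8200
Σ p₁ᵢp₂ᵢ = 0.001854 + 0.082850 + 0.298152 = 0.382856
Σp_1ᵢ² = 0.1394² + 0.4970² + 0.3636² = 0.019432 + 0.247009 + 0.132205 = 0.398646
Σp_2ᵢ² = 0.0133² + 0.1667² + 0.8200² = 0.000177 + 0.027789 + 0.672400 = 0.700366
O = 0.382856 / √(0.398646 × 0.700366) = 0.382856 / 0.5283920 = 0.7246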